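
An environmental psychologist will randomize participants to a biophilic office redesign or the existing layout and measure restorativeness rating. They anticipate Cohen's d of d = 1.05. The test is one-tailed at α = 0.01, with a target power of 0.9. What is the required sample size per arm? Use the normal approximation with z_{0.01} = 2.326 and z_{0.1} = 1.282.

For two independent groups with equal n: n = 2·((z_{α} + z_β) / d)².
z_{α} + z_β = 2.326 + 1.282 = 3.608.
n = 2 × (3.608 / 1.05)² = 2 × 3.436² = 2 × 11.81 = 23.6.
Round up to the next whole participant.

n = 24 per group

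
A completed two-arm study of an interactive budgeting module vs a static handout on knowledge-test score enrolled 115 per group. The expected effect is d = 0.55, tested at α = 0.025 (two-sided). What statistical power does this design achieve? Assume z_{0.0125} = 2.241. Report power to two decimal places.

power ≈ 0.97

For two equal groups, power = Φ(d·√(n/2) − z_{α/2}).
d·√(n/2) = 0.55 × √(115/2) = 0.55 × 7.583 = 4.171.
z_β = 4.171 − 2.241 = 1.930.
Power = Φ(1.930) = 0.973.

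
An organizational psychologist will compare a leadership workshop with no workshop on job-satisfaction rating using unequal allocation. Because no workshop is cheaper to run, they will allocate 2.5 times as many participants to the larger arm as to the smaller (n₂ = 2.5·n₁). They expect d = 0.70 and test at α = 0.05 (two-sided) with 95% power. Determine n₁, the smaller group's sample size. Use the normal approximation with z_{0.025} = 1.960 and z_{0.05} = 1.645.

n₁ = 38

With allocation ratio k = n₂/n₁ = 2.5, Var(x̄₁−x̄₂) = σ²(1/n₁ + 1/(k·n₁)) = σ²·(k+1)/(k·n₁).
So n₁ = (1 + 1/k)·((z_{α/2} + z_β)/d)² = 1.400 × (3.605/0.70)².
n₁ = 1.400 × 26.52 = 37.1.
Round up: n₁ = 38, giving n₂ = 2.5 × 38 = 95.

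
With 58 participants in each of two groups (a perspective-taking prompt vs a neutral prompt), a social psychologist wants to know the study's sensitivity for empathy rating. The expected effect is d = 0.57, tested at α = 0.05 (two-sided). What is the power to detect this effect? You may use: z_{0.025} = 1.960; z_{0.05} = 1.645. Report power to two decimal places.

For two equal groups, power = Φ(d·√(n/2) − z_{α/2}).
d·√(n/2) = 0.57 × √(58/2) = 0.57 × 5.385 = 3.070.
z_β = 3.070 − 1.960 = 1.110.
Power = Φ(1.110) = 0.866.

power ≈ 0.87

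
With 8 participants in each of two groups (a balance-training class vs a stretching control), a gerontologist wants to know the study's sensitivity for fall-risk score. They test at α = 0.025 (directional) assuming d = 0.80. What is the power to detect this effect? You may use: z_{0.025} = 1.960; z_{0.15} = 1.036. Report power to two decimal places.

power ≈ 0.36

For two equal groups, power = Φ(d·√(n/2) − z_{α}).
d·√(n/2) = 0.80 × √(8/2) = 0.80 × 2.000 = 1.600.
z_β = 1.600 − 1.960 = -0.360.
Power = Φ(-0.360) = 0.359.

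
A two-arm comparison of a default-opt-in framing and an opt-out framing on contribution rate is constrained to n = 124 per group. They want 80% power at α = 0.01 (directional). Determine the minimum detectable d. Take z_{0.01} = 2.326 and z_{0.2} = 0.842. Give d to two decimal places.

For two independent groups of n = 124 each: d_min = (z_{α} + z_β)·√(2/n).
z-sum = 2.326 + 0.842 = 3.168.
d_min = 3.168 × √(2/124) = 3.168 × 0.1270 = 0.402.

d_min ≈ 0.40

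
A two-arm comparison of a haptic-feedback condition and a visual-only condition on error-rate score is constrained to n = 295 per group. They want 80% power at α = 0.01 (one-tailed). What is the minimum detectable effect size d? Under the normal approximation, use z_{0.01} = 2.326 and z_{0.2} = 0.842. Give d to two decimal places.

For two independent groups of n = 295 each: d_min = (z_{α} + z_β)·√(2/n).
z-sum = 2.326 + 0.842 = 3.168.
d_min = 3.168 × √(2/295) = 3.168 × 0.0823 = 0.261.

d_min ≈ 0.26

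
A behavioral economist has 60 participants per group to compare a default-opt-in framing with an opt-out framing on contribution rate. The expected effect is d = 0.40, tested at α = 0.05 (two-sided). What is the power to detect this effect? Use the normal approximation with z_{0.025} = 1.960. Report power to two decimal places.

For two equal groups, power = Φ(d·√(n/2) − z_{α/2}).
d·√(n/2) = 0.40 × √(60/2) = 0.40 × 5.477 = 2.191.
z_β = 2.191 − 1.960 = 0.231.
Power = Φ(0.231) = 0.591.

power ≈ 0.59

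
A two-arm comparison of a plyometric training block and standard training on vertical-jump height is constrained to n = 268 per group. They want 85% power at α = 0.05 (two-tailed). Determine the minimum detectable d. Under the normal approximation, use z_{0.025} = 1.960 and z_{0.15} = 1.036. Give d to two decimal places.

For two independent groups of n = 268 each: d_min = (z_{α/2} + z_β)·√(2/n).
z-sum = 1.960 + 1.036 = 2.996.
d_min = 2.996 × √(2/268) = 2.996 × 0.0864 = 0.259.

d_min ≈ 0.26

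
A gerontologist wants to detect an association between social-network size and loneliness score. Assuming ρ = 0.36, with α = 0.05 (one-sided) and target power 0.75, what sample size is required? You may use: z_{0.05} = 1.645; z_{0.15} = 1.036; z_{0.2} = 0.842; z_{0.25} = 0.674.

Fisher's z: C = ½·ln((1+r)/(1−r)) = ½·ln(2.1250) = 0.3769.
n = ((z_{α} + z_β)/C)² + 3.
(1.645 + 0.674) / 0.3769 = 2.319 / 0.3769 = 6.153.
n = 6.153² + 3 = 37.86 + 3 = 40.9.
Round up.

n = 41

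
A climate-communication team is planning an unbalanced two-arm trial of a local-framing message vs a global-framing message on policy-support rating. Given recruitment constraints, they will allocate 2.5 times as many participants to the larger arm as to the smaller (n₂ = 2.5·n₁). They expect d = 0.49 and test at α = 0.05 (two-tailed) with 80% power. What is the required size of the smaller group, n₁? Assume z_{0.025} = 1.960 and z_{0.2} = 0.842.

n₁ = 46

With allocation ratio k = n₂/n₁ = 2.5, Var(x̄₁−x̄₂) = σ²(1/n₁ + 1/(k·n₁)) = σ²·(k+1)/(k·n₁).
So n₁ = (1 + 1/k)·((z_{α/2} + z_β)/d)² = 1.400 × (2.802/0.49)².
n₁ = 1.400 × 32.70 = 45.8.
Round up: n₁ = 46, giving n₂ = 2.5 × 46 = 115.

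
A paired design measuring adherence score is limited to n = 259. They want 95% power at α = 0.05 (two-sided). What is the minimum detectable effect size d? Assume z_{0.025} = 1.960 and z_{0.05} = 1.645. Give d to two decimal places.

d_min ≈ 0.22

For a single sample (or paired design) of n = 259: d_min = (z_{α/2} + z_β)/√n.
z-sum = 1.960 + 1.645 = 3.605.
d_min = 3.605 / √259 = 3.605 / 16.093 = 0.224.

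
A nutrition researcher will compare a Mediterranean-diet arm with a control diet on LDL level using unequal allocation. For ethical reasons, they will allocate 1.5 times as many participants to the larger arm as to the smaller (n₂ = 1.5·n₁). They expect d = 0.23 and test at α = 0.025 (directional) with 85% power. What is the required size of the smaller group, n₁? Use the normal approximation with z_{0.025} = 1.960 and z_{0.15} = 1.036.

With allocation ratio k = n₂/n₁ = 1.5, Var(x̄₁−x̄₂) = σ²(1/n₁ + 1/(k·n₁)) = σ²·(k+1)/(k·n₁).
So n₁ = (1 + 1/k)·((z_{α} + z_β)/d)² = 1.667 × (2.996/0.23)².
n₁ = 1.667 × 169.68 = 282.8.
Round up: n₁ = 283, giving n₂ = ⌈1.5 × 283⌉ = ⌈424.5⌉ = 425.

n₁ = 283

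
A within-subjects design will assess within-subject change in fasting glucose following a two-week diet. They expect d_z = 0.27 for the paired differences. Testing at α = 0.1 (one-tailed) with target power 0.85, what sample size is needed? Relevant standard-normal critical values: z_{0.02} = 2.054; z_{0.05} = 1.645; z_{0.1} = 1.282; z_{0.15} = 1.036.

n = 74 pairs

For a paired (one-sample on differences) test: n = ((z_{α} + z_β) / d)².
z_{α} + z_β = 1.282 + 1.036 = 2.318.
n = (2.318 / 0.27)² = 8.585² = 73.71.
Round up.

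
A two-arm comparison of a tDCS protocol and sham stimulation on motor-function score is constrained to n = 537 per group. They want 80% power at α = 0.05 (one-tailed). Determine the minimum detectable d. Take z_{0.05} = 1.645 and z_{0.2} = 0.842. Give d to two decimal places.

d_min ≈ 0.15

For two independent groups of n = 537 each: d_min = (z_{α} + z_β)·√(2/n).
z-sum = 1.645 + 0.842 = 2.487.
d_min = 2.487 × √(2/537) = 2.487 × 0.0610 = 0.152.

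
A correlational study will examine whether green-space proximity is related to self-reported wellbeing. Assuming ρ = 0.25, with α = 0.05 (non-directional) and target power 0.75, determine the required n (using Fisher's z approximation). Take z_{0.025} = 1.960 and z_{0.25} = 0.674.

Fisher's z: C = ½·ln((1+r)/(1−r)) = ½·ln(1.6667) = 0.2554.
n = ((z_{α/2} + z_β)/C)² + 3.
(1.960 + 0.674) / 0.2554 = 2.634 / 0.2554 = 10.313.
n = 10.313² + 3 = 106.36 + 3 = 109.4.
Round up.

n = 110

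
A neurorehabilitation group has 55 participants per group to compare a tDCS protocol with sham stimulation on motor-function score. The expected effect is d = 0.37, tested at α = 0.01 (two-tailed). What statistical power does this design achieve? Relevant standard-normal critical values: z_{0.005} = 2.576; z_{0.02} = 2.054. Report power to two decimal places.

power ≈ 0.26

For two equal groups, power = Φ(d·√(n/2) − z_{α/2}).
d·√(n/2) = 0.37 × √(55/2) = 0.37 × 5.244 = 1.940.
z_β = 1.940 − 2.576 = -0.636.
Power = Φ(-0.636) = 0.262.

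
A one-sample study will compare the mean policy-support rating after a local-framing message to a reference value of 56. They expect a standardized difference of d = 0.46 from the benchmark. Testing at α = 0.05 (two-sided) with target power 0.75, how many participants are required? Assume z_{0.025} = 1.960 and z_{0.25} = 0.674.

For a one-sample test: n = ((z_{α/2} + z_β) / d)².
z_{α/2} + z_β = 1.960 + 0.674 = 2.634.
n = (2.634 / 0.46)² = 5.726² = 32.79.
Round up.

n = 33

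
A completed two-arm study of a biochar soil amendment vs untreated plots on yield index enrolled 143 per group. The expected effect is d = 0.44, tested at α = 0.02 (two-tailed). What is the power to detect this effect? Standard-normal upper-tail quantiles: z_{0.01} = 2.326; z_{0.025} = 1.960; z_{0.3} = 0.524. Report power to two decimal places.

For two equal groups, power = Φ(d·√(n/2) − z_{α/2}).
d·√(n/2) = 0.44 × √(143/2) = 0.44 × 8.456 = 3.721.
z_β = 3.721 − 2.326 = 1.395.
Power = Φ(1.395) = 0.918.

power ≈ 0.92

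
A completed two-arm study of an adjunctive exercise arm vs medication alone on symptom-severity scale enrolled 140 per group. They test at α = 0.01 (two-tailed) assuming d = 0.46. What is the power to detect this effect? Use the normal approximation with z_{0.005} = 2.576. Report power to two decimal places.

For two equal groups, power = Φ(d·√(n/2) − z_{α/2}).
d·√(n/2) = 0.46 × √(140/2) = 0.46 × 8.367 = 3.849.
z_β = 3.849 − 2.576 = 1.273.
Power = Φ(1.273) = 0.898.

power ≈ 0.90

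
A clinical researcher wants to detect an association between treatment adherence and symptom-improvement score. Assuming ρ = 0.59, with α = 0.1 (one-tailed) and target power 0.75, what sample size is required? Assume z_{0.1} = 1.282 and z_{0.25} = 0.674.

Fisher's z: C = ½·ln((1+r)/(1−r)) = ½·ln(3.8780) = 0.6777.
n = ((z_{α} + z_β)/C)² + 3.
(1.282 + 0.674) / 0.6777 = 1.956 / 0.6777 = 2.886.
n = 2.886² + 3 = 8.33 + 3 = 11.3.
Round up.

n = 12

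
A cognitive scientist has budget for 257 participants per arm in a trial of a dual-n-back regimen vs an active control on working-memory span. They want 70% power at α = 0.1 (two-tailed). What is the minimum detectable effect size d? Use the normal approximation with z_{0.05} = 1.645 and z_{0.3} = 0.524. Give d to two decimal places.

For two independent groups of n = 257 each: d_min = (z_{α/2} + z_β)·√(2/n).
z-sum = 1.645 + 0.524 = 2.169.
d_min = 2.169 × √(2/257) = 2.169 × 0.0882 = 0.191.

d_min ≈ 0.19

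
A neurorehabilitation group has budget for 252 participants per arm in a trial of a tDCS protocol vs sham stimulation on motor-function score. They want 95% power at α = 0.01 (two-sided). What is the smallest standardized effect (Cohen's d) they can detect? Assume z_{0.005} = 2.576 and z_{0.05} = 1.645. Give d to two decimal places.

For two independent groups of n = 252 each: d_min = (z_{α/2} + z_β)·√(2/n).
z-sum = 2.576 + 1.645 = 4.221.
d_min = 4.221 × √(2/252) = 4.221 × 0.0891 = 0.376.

d_min ≈ 0.38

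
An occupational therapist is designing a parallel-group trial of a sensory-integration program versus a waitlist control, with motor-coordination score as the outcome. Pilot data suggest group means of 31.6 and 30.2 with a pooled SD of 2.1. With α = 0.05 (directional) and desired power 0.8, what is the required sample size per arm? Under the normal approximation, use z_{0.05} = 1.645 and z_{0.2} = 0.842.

Cohen's d = |M₁ − M₂| / SD_pooled = |31.6 − 30.2| / 2.1 = 1.4 / 2.1 = 0.667.
For two independent groups with equal n: n = 2·((z_{α} + z_β) / d)².
z_{α} + z_β = 1.645 + 0.842 = 2.487.
n = 2 × (2.487 / 0.667)² = 2 × 3.729² = 2 × 13.90 = 27.8.
Round up to the next whole participant.

n = 28 per group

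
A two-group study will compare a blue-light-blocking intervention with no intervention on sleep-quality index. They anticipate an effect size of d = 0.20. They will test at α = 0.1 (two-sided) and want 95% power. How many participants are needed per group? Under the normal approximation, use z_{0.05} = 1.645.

For two independent groups with equal n: n = 2·((z_{α/2} + z_β) / d)².
z_{α/2} + z_β = 1.645 + 1.645 = 3.290.
n = 2 × (3.290 / 0.20)² = 2 × 16.450² = 2 × 270.60 = 541.2.
Round up to the next whole participant.

n = 542 per group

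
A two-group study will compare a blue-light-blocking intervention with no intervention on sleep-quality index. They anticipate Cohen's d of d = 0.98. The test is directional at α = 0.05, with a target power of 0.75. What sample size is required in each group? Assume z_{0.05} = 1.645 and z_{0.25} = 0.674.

n = 12 per group

For two independent groups with equal n: n = 2·((z_{α} + z_β) / d)².
z_{α} + z_β = 1.645 + 0.674 = 2.319.
n = 2 × (2.319 / 0.98)² = 2 × 2.366² = 2 × 5.60 = 11.2.
Round up to the next whole participant.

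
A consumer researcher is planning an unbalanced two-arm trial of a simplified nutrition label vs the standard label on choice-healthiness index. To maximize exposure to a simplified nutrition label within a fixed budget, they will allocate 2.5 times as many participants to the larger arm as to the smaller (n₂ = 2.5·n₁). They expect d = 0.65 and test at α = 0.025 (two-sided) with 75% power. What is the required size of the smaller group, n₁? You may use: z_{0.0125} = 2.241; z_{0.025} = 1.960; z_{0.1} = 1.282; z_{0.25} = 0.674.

With allocation ratio k = n₂/n₁ = 2.5, Var(x̄₁−x̄₂) = σ²(1/n₁ + 1/(k·n₁)) = σ²·(k+1)/(k·n₁).
So n₁ = (1 + 1/k)·((z_{α/2} + z_β)/d)² = 1.400 × (2.915/0.65)².
n₁ = 1.400 × 20.11 = 28.2.
Round up: n₁ = 29, giving n₂ = ⌈2.5 × 29⌉ = ⌈72.5⌉ = 73.

n₁ = 29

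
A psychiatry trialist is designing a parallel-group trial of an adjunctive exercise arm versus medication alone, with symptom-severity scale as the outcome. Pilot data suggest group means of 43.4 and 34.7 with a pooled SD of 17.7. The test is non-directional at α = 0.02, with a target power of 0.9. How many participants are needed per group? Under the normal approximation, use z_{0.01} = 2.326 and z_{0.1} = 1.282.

n = 108 per group

Cohen's d = |M₁ − M₂| / SD_pooled = |43.4 − 34.7| / 17.7 = 8.7 / 17.7 = 0.492.
For two independent groups with equal n: n = 2·((z_{α/2} + z_β) / d)².
z_{α/2} + z_β = 2.326 + 1.282 = 3.608.
n = 2 × (3.608 / 0.492)² = 2 × 7.333² = 2 × 53.78 = 107.6.
Round up to the next whole participant.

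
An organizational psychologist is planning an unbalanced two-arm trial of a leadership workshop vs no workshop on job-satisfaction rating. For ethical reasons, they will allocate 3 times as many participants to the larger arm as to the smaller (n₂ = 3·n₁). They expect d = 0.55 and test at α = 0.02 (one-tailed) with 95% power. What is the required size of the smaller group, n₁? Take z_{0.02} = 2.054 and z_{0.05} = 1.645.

With allocation ratio k = n₂/n₁ = 3, Var(x̄₁−x̄₂) = σ²(1/n₁ + 1/(k·n₁)) = σ²·(k+1)/(k·n₁).
So n₁ = (1 + 1/k)·((z_{α} + z_β)/d)² = 1.333 × (3.699/0.55)².
n₁ = 1.333 × 45.23 = 60.3.
Round up: n₁ = 61, giving n₂ = 3 × 61 = 183.

n₁ = 61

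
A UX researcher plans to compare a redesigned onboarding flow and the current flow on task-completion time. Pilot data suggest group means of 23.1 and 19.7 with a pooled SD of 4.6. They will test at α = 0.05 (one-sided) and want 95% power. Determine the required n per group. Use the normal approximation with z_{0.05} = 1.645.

n = 40 per group

Cohen's d = |M₁ − M₂| / SD_pooled = |23.1 − 19.7| / 4.6 = 3.4 / 4.6 = 0.739.
For two independent groups with equal n: n = 2·((z_{α} + z_β) / d)².
z_{α} + z_β = 1.645 + 1.645 = 3.290.
n = 2 × (3.290 / 0.739)² = 2 × 4.452² = 2 × 19.82 = 39.6.
Round up to the next whole participant.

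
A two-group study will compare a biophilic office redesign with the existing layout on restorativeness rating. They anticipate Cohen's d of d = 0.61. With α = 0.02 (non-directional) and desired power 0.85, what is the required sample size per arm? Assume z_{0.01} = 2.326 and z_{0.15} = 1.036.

n = 61 per group

For two independent groups with equal n: n = 2·((z_{α/2} + z_β) / d)².
z_{α/2} + z_β = 2.326 + 1.036 = 3.362.
n = 2 × (3.362 / 0.61)² = 2 × 5.511² = 2 × 30.38 = 60.8.
Round up to the next whole participant.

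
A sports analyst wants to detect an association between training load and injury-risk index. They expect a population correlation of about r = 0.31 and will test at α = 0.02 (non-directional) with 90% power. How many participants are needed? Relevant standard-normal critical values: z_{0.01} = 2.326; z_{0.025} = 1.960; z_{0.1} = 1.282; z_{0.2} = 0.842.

Fisher's z: C = ½·ln((1+r)/(1−r)) = ½·ln(1.8986) = 0.3205.
n = ((z_{α/2} + z_β)/C)² + 3.
(2.326 + 1.282) / 0.3205 = 3.608 / 0.3205 = 11.257.
n = 11.257² + 3 = 126.73 + 3 = 129.7.
Round up.

n = 130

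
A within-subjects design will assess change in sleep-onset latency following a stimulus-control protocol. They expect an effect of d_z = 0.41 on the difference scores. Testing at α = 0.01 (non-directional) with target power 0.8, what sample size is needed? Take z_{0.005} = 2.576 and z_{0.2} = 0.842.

n = 70 pairs

For a paired (one-sample on differences) test: n = ((z_{α/2} + z_β) / d)².
z_{α/2} + z_β = 2.576 + 0.842 = 3.418.
n = (3.418 / 0.41)² = 8.337² = 69.50.
Round up.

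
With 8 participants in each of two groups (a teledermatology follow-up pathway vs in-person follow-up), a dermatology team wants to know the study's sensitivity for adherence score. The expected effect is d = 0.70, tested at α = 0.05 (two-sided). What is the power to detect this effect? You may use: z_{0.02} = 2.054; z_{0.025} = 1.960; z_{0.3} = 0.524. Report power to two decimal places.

For two equal groups, power = Φ(d·√(n/2) − z_{α/2}).
d·√(n/2) = 0.70 × √(8/2) = 0.70 × 2.000 = 1.400.
z_β = 1.400 − 1.960 = -0.560.
Power = Φ(-0.560) = 0.288.

power ≈ 0.29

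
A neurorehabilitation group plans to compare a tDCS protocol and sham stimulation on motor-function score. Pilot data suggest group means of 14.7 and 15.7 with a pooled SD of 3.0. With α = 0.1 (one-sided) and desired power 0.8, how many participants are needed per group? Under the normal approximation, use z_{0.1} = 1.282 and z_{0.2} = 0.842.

Cohen's d = |M₁ − M₂| / SD_pooled = |14.7 − 15.7| / 3.0 = 1.0 / 3.0 = 0.333.
For two independent groups with equal n: n = 2·((z_{α} + z_β) / d)².
z_{α} + z_β = 1.282 + 0.842 = 2.124.
n = 2 × (2.124 / 0.333)² = 2 × 6.378² = 2 × 40.68 = 81.4.
Round up to the next whole participant.

n = 82 per group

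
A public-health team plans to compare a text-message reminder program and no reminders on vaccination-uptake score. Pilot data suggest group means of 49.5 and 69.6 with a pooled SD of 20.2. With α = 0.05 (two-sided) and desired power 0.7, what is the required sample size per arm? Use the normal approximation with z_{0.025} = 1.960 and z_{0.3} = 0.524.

Cohen's d = |M₁ − M₂| / SD_pooled = |49.5 − 69.6| / 20.2 = 20.1 / 20.2 = 0.995.
For two independent groups with equal n: n = 2·((z_{α/2} + z_β) / d)².
z_{α/2} + z_β = 1.960 + 0.524 = 2.484.
n = 2 × (2.484 / 0.995)² = 2 × 2.496² = 2 × 6.23 = 12.5.
Round up to the next whole participant.

n = 13 per group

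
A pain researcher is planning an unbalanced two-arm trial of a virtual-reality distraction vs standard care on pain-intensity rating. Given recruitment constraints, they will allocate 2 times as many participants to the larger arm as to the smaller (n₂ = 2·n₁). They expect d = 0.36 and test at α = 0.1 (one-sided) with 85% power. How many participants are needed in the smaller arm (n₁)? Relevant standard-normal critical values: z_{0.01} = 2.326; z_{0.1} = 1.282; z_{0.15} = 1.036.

n₁ = 63

With allocation ratio k = n₂/n₁ = 2, Var(x̄₁−x̄₂) = σ²(1/n₁ + 1/(k·n₁)) = σ²·(k+1)/(k·n₁).
So n₁ = (1 + 1/k)·((z_{α} + z_β)/d)² = 1.500 × (2.318/0.36)².
n₁ = 1.500 × 41.46 = 62.2.
Round up: n₁ = 63, giving n₂ = 2 × 63 = 126.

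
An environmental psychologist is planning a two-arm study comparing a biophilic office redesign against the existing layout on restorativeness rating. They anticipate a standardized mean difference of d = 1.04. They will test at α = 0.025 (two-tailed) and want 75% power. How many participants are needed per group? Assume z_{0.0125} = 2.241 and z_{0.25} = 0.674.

For two independent groups with equal n: n = 2·((z_{α/2} + z_β) / d)².
z_{α/2} + z_β = 2.241 + 0.674 = 2.915.
n = 2 × (2.915 / 1.04)² = 2 × 2.803² = 2 × 7.86 = 15.7.
Round up to the next whole participant.

n = 16 per group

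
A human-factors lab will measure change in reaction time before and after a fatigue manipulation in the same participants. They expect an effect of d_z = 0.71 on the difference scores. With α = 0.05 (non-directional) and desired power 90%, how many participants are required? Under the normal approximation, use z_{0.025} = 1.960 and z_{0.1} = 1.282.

For a paired (one-sample on differences) test: n = ((z_{α/2} + z_β) / d)².
z_{α/2} + z_β = 1.960 + 1.282 = 3.242.
n = (3.242 / 0.71)² = 4.566² = 20.85.
Round up.

n = 21 pairs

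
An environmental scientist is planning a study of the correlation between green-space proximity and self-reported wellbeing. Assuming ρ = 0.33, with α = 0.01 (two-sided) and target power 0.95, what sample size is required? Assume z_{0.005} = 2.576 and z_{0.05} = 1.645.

Fisher's z: C = ½·ln((1+r)/(1−r)) = ½·ln(1.9851) = 0.3428.
n = ((z_{α/2} + z_β)/C)² + 3.
(2.576 + 1.645) / 0.3428 = 4.221 / 0.3428 = 12.313.
n = 12.313² + 3 = 151.62 + 3 = 154.6.
Round up.

n = 155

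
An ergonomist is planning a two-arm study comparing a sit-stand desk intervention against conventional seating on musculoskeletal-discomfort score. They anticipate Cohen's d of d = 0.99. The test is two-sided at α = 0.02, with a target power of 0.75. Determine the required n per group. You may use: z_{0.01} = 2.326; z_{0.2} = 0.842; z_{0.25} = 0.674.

n = 19 per group

For two independent groups with equal n: n = 2·((z_{α/2} + z_β) / d)².
z_{α/2} + z_β = 2.326 + 0.674 = 3.000.
n = 2 × (3.000 / 0.99)² = 2 × 3.030² = 2 × 9.18 = 18.4.
Round up to the next whole participant.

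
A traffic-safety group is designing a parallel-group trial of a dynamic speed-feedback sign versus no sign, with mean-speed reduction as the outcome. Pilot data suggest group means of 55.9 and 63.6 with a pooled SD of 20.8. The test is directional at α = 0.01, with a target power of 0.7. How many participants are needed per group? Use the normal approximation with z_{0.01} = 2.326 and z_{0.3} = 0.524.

Cohen's d = |M₁ − M₂| / SD_pooled = |55.9 − 63.6| / 20.8 = 7.7 / 20.8 = 0.370.
For two independent groups with equal n: n = 2·((z_{α} + z_β) / d)².
z_{α} + z_β = 2.326 + 0.524 = 2.850.
n = 2 × (2.850 / 0.370)² = 2 × 7.703² = 2 × 59.33 = 118.7.
Round up to the next whole participant.

n = 119 per group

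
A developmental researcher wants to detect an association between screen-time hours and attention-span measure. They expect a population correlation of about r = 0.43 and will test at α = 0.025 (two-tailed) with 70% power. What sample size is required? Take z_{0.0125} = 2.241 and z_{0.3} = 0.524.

Fisher's z: C = ½·ln((1+r)/(1−r)) = ½·ln(2.5088) = 0.4599.
n = ((z_{α/2} + z_β)/C)² + 3.
(2.241 + 0.524) / 0.4599 = 2.765 / 0.4599 = 6.012.
n = 6.012² + 3 = 36.15 + 3 = 39.1.
Round up.

n = 40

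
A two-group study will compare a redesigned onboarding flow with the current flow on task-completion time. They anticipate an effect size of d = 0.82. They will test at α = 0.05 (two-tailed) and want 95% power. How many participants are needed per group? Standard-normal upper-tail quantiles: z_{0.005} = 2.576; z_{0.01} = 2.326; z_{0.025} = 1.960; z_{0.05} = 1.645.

n = 39 per group

For two independent groups with equal n: n = 2·((z_{α/2} + z_β) / d)².
z_{α/2} + z_β = 1.960 + 1.645 = 3.605.
n = 2 × (3.605 / 0.82)² = 2 × 4.396² = 2 × 19.33 = 38.7.
Round up to the next whole participant.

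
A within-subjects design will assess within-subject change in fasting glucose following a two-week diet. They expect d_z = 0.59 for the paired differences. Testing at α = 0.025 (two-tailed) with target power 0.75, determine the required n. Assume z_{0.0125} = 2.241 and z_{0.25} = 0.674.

n = 25 pairs

For a paired (one-sample on differences) test: n = ((z_{α/2} + z_β) / d)².
z_{α/2} + z_β = 2.241 + 0.674 = 2.915.
n = (2.915 / 0.59)² = 4.941² = 24.41.
Round up.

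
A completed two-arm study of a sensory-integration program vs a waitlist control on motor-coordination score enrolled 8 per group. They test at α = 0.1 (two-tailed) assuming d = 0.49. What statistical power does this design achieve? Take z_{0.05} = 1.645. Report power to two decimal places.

power ≈ 0.25

For two equal groups, power = Φ(d·√(n/2) − z_{α/2}).
d·√(n/2) = 0.49 × √(8/2) = 0.49 × 2.000 = 0.980.
z_β = 0.980 − 1.645 = -0.665.
Power = Φ(-0.665) = 0.253.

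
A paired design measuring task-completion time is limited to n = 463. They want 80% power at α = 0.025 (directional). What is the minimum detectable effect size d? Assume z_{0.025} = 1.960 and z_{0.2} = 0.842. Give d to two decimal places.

For a single sample (or paired design) of n = 463: d_min = (z_{α} + z_β)/√n.
z-sum = 1.960 + 0.842 = 2.802.
d_min = 2.802 / √463 = 2.802 / 21.517 = 0.130.

d_min ≈ 0.13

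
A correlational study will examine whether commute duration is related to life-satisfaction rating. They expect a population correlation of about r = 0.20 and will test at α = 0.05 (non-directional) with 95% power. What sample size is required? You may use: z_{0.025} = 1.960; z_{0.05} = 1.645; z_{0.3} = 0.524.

n = 320

Fisher's z: C = ½·ln((1+r)/(1−r)) = ½·ln(1.5000) = 0.2027.
n = ((z_{α/2} + z_β)/C)² + 3.
(1.960 + 1.645) / 0.2027 = 3.605 / 0.2027 = 17.785.
n = 17.785² + 3 = 316.30 + 3 = 319.3.
Round up.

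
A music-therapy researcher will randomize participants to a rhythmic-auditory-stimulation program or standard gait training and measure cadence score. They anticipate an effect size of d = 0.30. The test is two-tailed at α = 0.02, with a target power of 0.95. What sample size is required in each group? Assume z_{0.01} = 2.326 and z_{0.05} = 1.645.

n = 351 per group

For two independent groups with equal n: n = 2·((z_{α/2} + z_β) / d)².
z_{α/2} + z_β = 2.326 + 1.645 = 3.971.
n = 2 × (3.971 / 0.30)² = 2 × 13.237² = 2 × 175.21 = 350.4.
Round up to the next whole participant.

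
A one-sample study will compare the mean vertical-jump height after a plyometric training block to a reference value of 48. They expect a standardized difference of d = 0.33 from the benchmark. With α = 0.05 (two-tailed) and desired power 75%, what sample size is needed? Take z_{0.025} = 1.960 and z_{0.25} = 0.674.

For a one-sample test: n = ((z_{α/2} + z_β) / d)².
z_{α/2} + z_β = 1.960 + 0.674 = 2.634.
n = (2.634 / 0.33)² = 7.982² = 63.71.
Round up.

n = 64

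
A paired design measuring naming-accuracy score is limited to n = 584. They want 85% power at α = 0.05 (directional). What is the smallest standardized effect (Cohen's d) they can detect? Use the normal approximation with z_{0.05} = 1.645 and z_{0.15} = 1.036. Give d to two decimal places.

For a single sample (or paired design) of n = 584: d_min = (z_{α} + z_β)/√n.
z-sum = 1.645 + 1.036 = 2.681.
d_min = 2.681 / √584 = 2.681 / 24.166 = 0.111.

d_min ≈ 0.11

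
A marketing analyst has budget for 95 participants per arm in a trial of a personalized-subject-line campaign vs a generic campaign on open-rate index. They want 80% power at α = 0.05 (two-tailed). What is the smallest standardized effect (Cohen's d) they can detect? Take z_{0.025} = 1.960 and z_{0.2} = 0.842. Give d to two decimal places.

For two independent groups of n = 95 each: d_min = (z_{α/2} + z_β)·√(2/n).
z-sum = 1.960 + 0.842 = 2.802.
d_min = 2.802 × √(2/95) = 2.802 × 0.1451 = 0.407.

d_min ≈ 0.41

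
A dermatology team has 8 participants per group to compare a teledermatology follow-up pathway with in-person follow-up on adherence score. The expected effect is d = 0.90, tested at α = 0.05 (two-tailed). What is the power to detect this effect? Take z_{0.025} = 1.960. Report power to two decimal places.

For two equal groups, power = Φ(d·√(n/2) − z_{α/2}).
d·√(n/2) = 0.90 × √(8/2) = 0.90 × 2.000 = 1.800.
z_β = 1.800 − 1.960 = -0.160.
Power = Φ(-0.160) = 0.436.

power ≈ 0.44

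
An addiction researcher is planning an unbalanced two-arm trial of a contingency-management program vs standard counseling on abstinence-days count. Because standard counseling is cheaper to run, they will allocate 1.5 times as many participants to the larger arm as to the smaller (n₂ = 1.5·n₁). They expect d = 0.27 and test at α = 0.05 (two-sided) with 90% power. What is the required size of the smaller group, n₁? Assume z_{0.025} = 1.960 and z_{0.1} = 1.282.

n₁ = 241

With allocation ratio k = n₂/n₁ = 1.5, Var(x̄₁−x̄₂) = σ²(1/n₁ + 1/(k·n₁)) = σ²·(k+1)/(k·n₁).
So n₁ = (1 + 1/k)·((z_{α/2} + z_β)/d)² = 1.667 × (3.242/0.27)².
n₁ = 1.667 × 144.18 = 240.3.
Round up: n₁ = 241, giving n₂ = ⌈1.5 × 241⌉ = ⌈361.5⌉ = 362.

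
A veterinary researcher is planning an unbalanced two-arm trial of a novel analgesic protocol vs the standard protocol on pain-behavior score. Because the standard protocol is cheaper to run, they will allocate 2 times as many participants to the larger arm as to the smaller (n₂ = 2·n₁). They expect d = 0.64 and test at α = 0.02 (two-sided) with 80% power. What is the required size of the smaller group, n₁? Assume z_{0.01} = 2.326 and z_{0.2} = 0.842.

n₁ = 37

With allocation ratio k = n₂/n₁ = 2, Var(x̄₁−x̄₂) = σ²(1/n₁ + 1/(k·n₁)) = σ²·(k+1)/(k·n₁).
So n₁ = (1 + 1/k)·((z_{α/2} + z_β)/d)² = 1.500 × (3.168/0.64)².
n₁ = 1.500 × 24.50 = 36.8.
Round up: n₁ = 37, giving n₂ = 2 × 37 = 74.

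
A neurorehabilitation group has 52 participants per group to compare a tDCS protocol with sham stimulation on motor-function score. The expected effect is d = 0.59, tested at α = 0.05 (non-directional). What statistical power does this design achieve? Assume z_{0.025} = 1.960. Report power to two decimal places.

For two equal groups, power = Φ(d·√(n/2) − z_{α/2}).
d·√(n/2) = 0.59 × √(52/2) = 0.59 × 5.099 = 3.008.
z_β = 3.008 − 1.960 = 1.048.
Power = Φ(1.048) = 0.853.

power ≈ 0.85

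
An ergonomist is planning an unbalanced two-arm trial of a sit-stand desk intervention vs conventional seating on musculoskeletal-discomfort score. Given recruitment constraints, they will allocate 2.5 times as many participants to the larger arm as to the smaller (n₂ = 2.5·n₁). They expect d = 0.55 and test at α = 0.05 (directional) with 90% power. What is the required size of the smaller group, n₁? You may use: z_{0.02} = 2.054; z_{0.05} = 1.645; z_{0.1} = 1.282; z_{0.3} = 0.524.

With allocation ratio k = n₂/n₁ = 2.5, Var(x̄₁−x̄₂) = σ²(1/n₁ + 1/(k·n₁)) = σ²·(k+1)/(k·n₁).
So n₁ = (1 + 1/k)·((z_{α} + z_β)/d)² = 1.400 × (2.927/0.55)².
n₁ = 1.400 × 28.32 = 39.7.
Round up: n₁ = 40, giving n₂ = 2.5 × 40 = 100.

n₁ = 40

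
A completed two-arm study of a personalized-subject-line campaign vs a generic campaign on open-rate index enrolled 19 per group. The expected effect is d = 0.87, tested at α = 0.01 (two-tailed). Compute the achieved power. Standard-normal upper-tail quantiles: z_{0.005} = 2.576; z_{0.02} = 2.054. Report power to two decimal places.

power ≈ 0.54

For two equal groups, power = Φ(d·√(n/2) − z_{α/2}).
d·√(n/2) = 0.87 × √(19/2) = 0.87 × 3.082 = 2.682.
z_β = 2.682 − 2.576 = 0.106.
Power = Φ(0.106) = 0.542.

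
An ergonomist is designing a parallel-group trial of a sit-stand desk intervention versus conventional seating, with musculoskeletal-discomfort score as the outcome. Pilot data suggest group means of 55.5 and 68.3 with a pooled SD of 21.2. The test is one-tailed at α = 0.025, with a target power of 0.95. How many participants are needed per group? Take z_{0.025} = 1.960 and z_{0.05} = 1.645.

n = 72 per group

Cohen's d = |M₁ − M₂| / SD_pooled = |55.5 − 68.3| / 21.2 = 12.8 / 21.2 = 0.604.
For two independent groups with equal n: n = 2·((z_{α} + z_β) / d)².
z_{α} + z_β = 1.960 + 1.645 = 3.605.
n = 2 × (3.605 / 0.604)² = 2 × 5.969² = 2 × 35.62 = 71.2.
Round up to the next whole participant.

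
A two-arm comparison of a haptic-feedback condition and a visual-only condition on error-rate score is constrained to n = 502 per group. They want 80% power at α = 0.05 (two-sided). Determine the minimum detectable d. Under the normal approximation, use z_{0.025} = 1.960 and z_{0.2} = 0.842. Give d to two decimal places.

d_min ≈ 0.18

For two independent groups of n = 502 each: d_min = (z_{α/2} + z_β)·√(2/n).
z-sum = 1.960 + 0.842 = 2.802.
d_min = 2.802 × √(2/502) = 2.802 × 0.0631 = 0.177.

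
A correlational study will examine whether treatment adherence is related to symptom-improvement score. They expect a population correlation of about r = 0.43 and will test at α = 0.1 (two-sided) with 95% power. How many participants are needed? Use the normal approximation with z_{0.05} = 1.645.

n = 55

Fisher's z: C = ½·ln((1+r)/(1−r)) = ½·ln(2.5088) = 0.4599.
n = ((z_{α/2} + z_β)/C)² + 3.
(1.645 + 1.645) / 0.4599 = 3.290 / 0.4599 = 7.154.
n = 7.154² + 3 = 51.18 + 3 = 54.2.
Round up.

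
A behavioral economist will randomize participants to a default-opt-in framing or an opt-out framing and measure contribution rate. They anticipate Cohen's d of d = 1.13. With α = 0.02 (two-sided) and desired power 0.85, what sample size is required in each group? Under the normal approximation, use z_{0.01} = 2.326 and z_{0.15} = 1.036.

n = 18 per group

For two independent groups with equal n: n = 2·((z_{α/2} + z_β) / d)².
z_{α/2} + z_β = 2.326 + 1.036 = 3.362.
n = 2 × (3.362 / 1.13)² = 2 × 2.975² = 2 × 8.85 = 17.7.
Round up to the next whole participant.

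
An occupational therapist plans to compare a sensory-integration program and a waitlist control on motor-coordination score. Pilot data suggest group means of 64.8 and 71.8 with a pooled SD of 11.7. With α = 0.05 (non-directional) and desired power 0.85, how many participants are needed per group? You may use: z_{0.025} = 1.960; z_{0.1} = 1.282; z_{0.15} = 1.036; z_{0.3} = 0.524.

n = 51 per group

Cohen's d = |M₁ − M₂| / SD_pooled = |64.8 − 71.8| / 11.7 = 7.0 / 11.7 = 0.598.
For two independent groups with equal n: n = 2·((z_{α/2} + z_β) / d)².
z_{α/2} + z_β = 1.960 + 1.036 = 2.996.
n = 2 × (2.996 / 0.598)² = 2 × 5.010² = 2 × 25.10 = 50.2.
Round up to the next whole participant.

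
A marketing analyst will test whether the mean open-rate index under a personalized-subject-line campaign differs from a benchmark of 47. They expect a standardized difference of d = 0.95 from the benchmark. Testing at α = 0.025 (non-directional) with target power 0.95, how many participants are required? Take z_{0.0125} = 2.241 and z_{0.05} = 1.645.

n = 17

For a one-sample test: n = ((z_{α/2} + z_β) / d)².
z_{α/2} + z_β = 2.241 + 1.645 = 3.886.
n = (3.886 / 0.95)² = 4.091² = 16.73.
Round up.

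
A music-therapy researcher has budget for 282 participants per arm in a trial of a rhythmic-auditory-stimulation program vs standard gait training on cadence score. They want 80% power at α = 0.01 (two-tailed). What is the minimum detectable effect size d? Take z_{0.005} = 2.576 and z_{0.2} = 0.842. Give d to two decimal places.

For two independent groups of n = 282 each: d_min = (z_{α/2} + z_β)·√(2/n).
z-sum = 2.576 + 0.842 = 3.418.
d_min = 3.418 × √(2/282) = 3.418 × 0.0842 = 0.288.

d_min ≈ 0.29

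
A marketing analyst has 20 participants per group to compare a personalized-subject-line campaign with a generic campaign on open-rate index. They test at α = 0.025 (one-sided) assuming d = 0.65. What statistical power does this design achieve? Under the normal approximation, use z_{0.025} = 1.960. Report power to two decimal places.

power ≈ 0.54

For two equal groups, power = Φ(d·√(n/2) − z_{α}).
d·√(n/2) = 0.65 × √(20/2) = 0.65 × 3.162 = 2.055.
z_β = 2.055 − 1.960 = 0.095.
Power = Φ(0.095) = 0.538.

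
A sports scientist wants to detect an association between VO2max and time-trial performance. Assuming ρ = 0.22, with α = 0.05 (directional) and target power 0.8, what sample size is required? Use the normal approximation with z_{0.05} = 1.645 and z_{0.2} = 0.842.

Fisher's z: C = ½·ln((1+r)/(1−r)) = ½·ln(1.5641) = 0.2237.
n = ((z_{α} + z_β)/C)² + 3.
(1.645 + 0.842) / 0.2237 = 2.487 / 0.2237 = 11.118.
n = 11.118² + 3 = 123.60 + 3 = 126.6.
Round up.

n = 127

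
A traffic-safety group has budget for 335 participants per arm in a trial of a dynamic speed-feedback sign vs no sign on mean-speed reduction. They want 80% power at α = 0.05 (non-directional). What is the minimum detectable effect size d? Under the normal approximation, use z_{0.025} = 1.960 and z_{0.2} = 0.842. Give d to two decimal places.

For two independent groups of n = 335 each: d_min = (z_{α/2} + z_β)·√(2/n).
z-sum = 1.960 + 0.842 = 2.802.
d_min = 2.802 × √(2/335) = 2.802 × 0.0773 = 0.217.

d_min ≈ 0.22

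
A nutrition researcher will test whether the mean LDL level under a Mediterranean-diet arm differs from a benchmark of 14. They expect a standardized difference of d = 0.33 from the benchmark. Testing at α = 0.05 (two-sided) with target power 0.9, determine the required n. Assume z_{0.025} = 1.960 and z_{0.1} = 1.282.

For a one-sample test: n = ((z_{α/2} + z_β) / d)².
z_{α/2} + z_β = 1.960 + 1.282 = 3.242.
n = (3.242 / 0.33)² = 9.824² = 96.52.
Round up.

n = 97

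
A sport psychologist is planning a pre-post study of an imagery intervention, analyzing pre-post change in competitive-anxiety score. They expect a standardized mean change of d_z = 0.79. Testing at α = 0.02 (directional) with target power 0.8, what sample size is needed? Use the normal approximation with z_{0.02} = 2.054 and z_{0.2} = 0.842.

n = 14 pairs

For a paired (one-sample on differences) test: n = ((z_{α} + z_β) / d)².
z_{α} + z_β = 2.054 + 0.842 = 2.896.
n = (2.896 / 0.79)² = 3.666² = 13.44.
Round up.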